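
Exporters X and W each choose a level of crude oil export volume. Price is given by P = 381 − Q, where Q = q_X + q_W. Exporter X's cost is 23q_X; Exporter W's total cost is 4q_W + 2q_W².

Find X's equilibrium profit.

Exporter X's profit: π = q_X(381 − (q_X + q_W)) − 23q_X.
∂π/∂q_X = 358 − 2q_X − q_W = 0, so q_X = 179 − 0.5q_W.
For W: ∂π/∂q_W = 377 − 6q_W − q_X = 0 ⇒ q_W = 377/6 − (1/6)q_X.
Plugging q_W into X's best response: q_X = 179 − 0.5(377/6 − (1/6)q_X) ⇒ (11/12)q_X = 1771/12, so q_X = 161.
Then q_W = 377/6 − (1/6)·161 = 36.
Price P = 381 − 197 = 184.
X's profit: (184 − 23)·161 = 25921.

25921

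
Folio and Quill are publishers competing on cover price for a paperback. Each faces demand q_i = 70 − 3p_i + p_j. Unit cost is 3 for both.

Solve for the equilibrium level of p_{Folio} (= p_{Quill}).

15.8

Folio's profit: π = (p_{Folio} − 3)(70 − 3p_{Folio} + p_{Quill}).
∂π/∂p_{Folio} = 79 − 6p_{Folio} + p_{Quill} = 0 ⇒ p_{Folio} = 79/6 + (1/6)p_{Quill}.
By symmetry p_{Quill} = p_{Folio}; substituting into the reaction function, (5/6)p_{Folio} = 79/6 and p_{Folio} = 15.8.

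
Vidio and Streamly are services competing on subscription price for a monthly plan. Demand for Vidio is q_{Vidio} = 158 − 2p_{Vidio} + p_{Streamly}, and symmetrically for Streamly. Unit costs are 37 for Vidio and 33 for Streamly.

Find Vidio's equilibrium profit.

3168.08

Vidio's profit: π = (p_{Vidio} − 37)(158 − 2p_{Vidio} + p_{Streamly}).
∂π/∂p_{Vidio} = 232 − 4p_{Vidio} + p_{Streamly} = 0 ⇒ p_{Vidio} = 58 + 0.25p_{Streamly}.
Similarly p_{Streamly} = 56 + 0.25p_{Vidio}.
Substituting the second reaction function into the first: p_{Vidio} = 58 + 0.25(56 + 0.25p_{Vidio}), which gives 0.9375p_{Vidio} = 72 ⇒ p_{Vidio} = 76.8.
Then p_{Streamly} = 56 + 0.25·76.8 = 75.2.
q_{Vidio} = 158 − 2·76.8 + 75.2 = 79.6.
Profit = (76.8 − 37)·79.6 = 3168.08.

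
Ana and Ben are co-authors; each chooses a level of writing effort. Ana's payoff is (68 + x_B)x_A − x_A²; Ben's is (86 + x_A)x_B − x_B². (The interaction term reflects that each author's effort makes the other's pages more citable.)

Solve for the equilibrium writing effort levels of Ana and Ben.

74, 80

Expanding Ana's payoff: 68x_A + x_Bx_A − x_A².
∂π/∂x_A = 68 + x_B − 2x_A = 0, so x_A = 34 + 0.5x_B.
Likewise for Ben: x_B = 43 + 0.5x_A.
Solving the two reaction functions simultaneously: (1 − (0.5)(0.5))x_A = 34 + 0.5·43, so 0.75x_A = 55.5 and x_A = 74.
Then x_B = 43 + 0.5·74 = 80.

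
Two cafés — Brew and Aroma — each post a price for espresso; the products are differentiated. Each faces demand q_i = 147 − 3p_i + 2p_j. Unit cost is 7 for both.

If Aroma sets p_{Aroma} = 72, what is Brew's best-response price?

52

Brew's profit: π = (p_{Brew} − 7)(147 − 3p_{Brew} + 2p_{Aroma}).
∂π/∂p_{Brew} = 168 − 6p_{Brew} + 2p_{Aroma} = 0 ⇒ p_{Brew} = 28 + (1/3)p_{Aroma}.
At p_{Aroma} = 72: p_{Brew} = 28 + (1/3)·72 = 52.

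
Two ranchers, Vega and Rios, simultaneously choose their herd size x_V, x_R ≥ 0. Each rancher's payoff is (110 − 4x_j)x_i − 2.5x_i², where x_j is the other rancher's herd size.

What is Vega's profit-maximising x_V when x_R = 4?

Vega's payoff is (110 − 4x_R)x_V − 2.5x_V².
∂π/∂x_V = 110 − 4x_R − 5x_V = 0, so x_V = 22 − 0.8x_R.
At x_R = 4: x_V = 22 − 0.8·4 = 18.8.

18.8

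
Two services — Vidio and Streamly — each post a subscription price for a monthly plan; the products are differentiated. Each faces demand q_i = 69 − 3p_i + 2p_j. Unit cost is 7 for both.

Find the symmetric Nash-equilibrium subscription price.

22.5

Vidio's profit: π = (p_{Vidio} − 7)(69 − 3p_{Vidio} + 2p_{Streamly}).
∂π/∂p_{Vidio} = 90 − 6p_{Vidio} + 2p_{Streamly} = 0 ⇒ p_{Vidio} = 15 + (1/3)p_{Streamly}.
The game is symmetric, so in equilibrium p_{Streamly} = p_{Vidio}: the reaction function gives (2/3)p_{Vidio} = 15, hence p_{Vidio} = 22.5.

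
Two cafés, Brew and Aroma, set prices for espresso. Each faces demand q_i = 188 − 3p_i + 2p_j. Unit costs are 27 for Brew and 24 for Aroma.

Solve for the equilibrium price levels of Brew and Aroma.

Brew's profit: π = (p_{Brew} − 27)(188 − 3p_{Brew} + 2p_{Aroma}).
∂π/∂p_{Brew} = 269 − 6p_{Brew} + 2p_{Aroma} = 0 ⇒ p_{Brew} = 269/6 + (1/3)p_{Aroma}.
Similarly p_{Aroma} = 130/3 + (1/3)p_{Brew}.
Plugging p_{Aroma} into Brew's best response: p_{Brew} = 269/6 + (1/3)(130/3 + (1/3)p_{Brew}) ⇒ (8/9)p_{Brew} = 1067/18, so p_{Brew} = 66.6875.
Then p_{Aroma} = 130/3 + (1/3)·66.6875 = 65.5625.

66.6875, 65.5625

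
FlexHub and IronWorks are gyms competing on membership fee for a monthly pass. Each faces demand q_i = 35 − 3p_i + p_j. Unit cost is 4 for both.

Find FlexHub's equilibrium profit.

87.48

FlexHub's profit: π = (p_{FlexHub} − 4)(35 − 3p_{FlexHub} + p_{IronWorks}).
∂π/∂p_{FlexHub} = 47 − 6p_{FlexHub} + p_{IronWorks} = 0 ⇒ p_{FlexHub} = 47/6 + (1/6)p_{IronWorks}.
Setting p_{FlexHub} = p_{IronWorks} in the reaction function: p_{FlexHub} = 47/6 + (1/6)p_{FlexHub}, so p_{FlexHub} = (47/6) / (5/6) = 9.4.
q_{FlexHub} = 35 − 3·9.4 + 9.4 = 16.2.
Profit = (9.4 − 4)·16.2 = 87.48.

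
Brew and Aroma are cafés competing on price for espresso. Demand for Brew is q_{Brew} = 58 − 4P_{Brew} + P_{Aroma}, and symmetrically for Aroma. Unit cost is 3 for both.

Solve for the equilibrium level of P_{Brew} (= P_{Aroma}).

10

Brew's profit: π = (P_{Brew} − 3)(58 − 4P_{Brew} + P_{Aroma}).
∂π/∂P_{Brew} = 70 − 8P_{Brew} + P_{Aroma} = 0 ⇒ P_{Brew} = 8.75 + 0.125P_{Aroma}.
Setting P_{Brew} = P_{Aroma} in the reaction function: P_{Brew} = 8.75 + 0.125P_{Brew}, so P_{Brew} = 8.75 / 0.875 = 10.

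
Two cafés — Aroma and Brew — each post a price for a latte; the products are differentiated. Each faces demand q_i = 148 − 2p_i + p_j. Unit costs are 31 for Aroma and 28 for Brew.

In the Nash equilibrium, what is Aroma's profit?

Aroma's profit: π = (p_{Aroma} − 31)(148 − 2p_{Aroma} + p_{Brew}).
∂π/∂p_{Aroma} = 210 − 4p_{Aroma} + p_{Brew} = 0 ⇒ p_{Aroma} = 52.5 + 0.25p_{Brew}.
Similarly p_{Brew} = 51 + 0.25p_{Aroma}.
Plugging p_{Brew} into Aroma's best response: p_{Aroma} = 52.5 + 0.25(51 + 0.25p_{Aroma}) ⇒ 0.9375p_{Aroma} = 65.25, so p_{Aroma} = 69.6.
Then p_{Brew} = 51 + 0.25·69.6 = 68.4.
q_{Aroma} = 148 − 2·69.6 + 68.4 = 77.2.
Profit = (69.6 − 31)·77.2 = 2979.92.

2979.92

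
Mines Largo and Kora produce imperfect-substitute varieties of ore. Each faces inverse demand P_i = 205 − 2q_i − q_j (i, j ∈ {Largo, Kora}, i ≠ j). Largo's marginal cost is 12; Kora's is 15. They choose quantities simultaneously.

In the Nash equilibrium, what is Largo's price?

89.6

Mine Largo's profit: π = q_{Largo}(205 − 2q_{Largo} − q_{Kora}) − 12q_{Largo}.
∂π/∂q_{Largo} = 193 − 4q_{Largo} − q_{Kora} = 0 ⇒ q_{Largo} = 48.25 − 0.25q_{Kora}.
Similarly q_{Kora} = 47.5 − 0.25q_{Largo}.
Plugging q_{Kora} into Largo's best response: q_{Largo} = 48.25 − 0.25(47.5 − 0.25q_{Largo}) ⇒ 0.9375q_{Largo} = 36.375, so q_{Largo} = 38.8.
Then q_{Kora} = 47.5 − 0.25·38.8 = 37.8.
P_{Largo} = 205 − 2·38.8 − 37.8 = 89.6.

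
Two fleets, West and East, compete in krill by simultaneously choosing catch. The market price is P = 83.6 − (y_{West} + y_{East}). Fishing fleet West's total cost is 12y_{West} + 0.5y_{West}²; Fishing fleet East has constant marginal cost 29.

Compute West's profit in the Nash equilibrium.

470.9976

Fishing fleet West's profit: π = y_{West}(83.6 − (y_{West} + y_{East})) − 12y_{West} − 0.5y_{West}².
∂π/∂y_{West} = 71.6 − 3y_{West} − y_{East} = 0, so y_{West} = 358/15 − (1/3)y_{East}.
For East: ∂π/∂y_{East} = 54.6 − 2y_{East} − y_{West} = 0 ⇒ y_{East} = 27.3 − 0.5y_{West}.
Solving the two reaction functions simultaneously: (1 − (−1/3)(−0.5))y_{West} = 358/15 − (1/3)·27.3, so (5/6)y_{West} = 443/30 and y_{West} = 17.72.
Then y_{East} = 27.3 − 0.5·17.72 = 18.44.
Price P = 83.6 − 36.16 = 47.44.
West's profit: (47.44 − 12)·17.72 − 0.5(17.72)² = 470.9976.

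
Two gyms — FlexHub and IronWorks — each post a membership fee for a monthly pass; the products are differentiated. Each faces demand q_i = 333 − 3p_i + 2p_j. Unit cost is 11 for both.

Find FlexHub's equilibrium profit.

FlexHub's profit: π = (p_{FlexHub} − 11)(333 − 3p_{FlexHub} + 2p_{IronWorks}).
∂π/∂p_{FlexHub} = 366 − 6p_{FlexHub} + 2p_{IronWorks} = 0 ⇒ p_{FlexHub} = 61 + (1/3)p_{IronWorks}.
The game is symmetric, so in equilibrium p_{IronWorks} = p_{FlexHub}: the reaction function gives (2/3)p_{FlexHub} = 61, hence p_{FlexHub} = 91.5.
q_{FlexHub} = 333 − 3·91.5 + 2·91.5 = 241.5.
Profit = (91.5 − 11)·241.5 = 19440.75.

19440.75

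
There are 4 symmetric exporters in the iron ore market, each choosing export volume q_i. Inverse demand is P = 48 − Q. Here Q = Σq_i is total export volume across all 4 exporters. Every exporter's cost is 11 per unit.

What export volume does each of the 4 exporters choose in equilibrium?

A representative exporter's profit is π_i = q_i(48 − Q) − 11q_i, with Q = q_i + Σ_{j≠i} q_j.
First-order condition: 37 − 2q_i − Σ_{j≠i} q_j = 0.
With identical exporters, set every q_j = q: then 37 − 2q − 3q = 0, i.e. q = 37/5 = 7.4.

7.4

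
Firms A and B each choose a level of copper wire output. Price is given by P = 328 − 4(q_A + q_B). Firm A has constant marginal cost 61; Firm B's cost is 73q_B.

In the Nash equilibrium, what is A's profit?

Firm A's profit: π = q_A(328 − 4(q_A + q_B)) − 61q_A.
∂π/∂q_A = 267 − 8q_A − 4q_B = 0, so q_A = 33.375 − 0.5q_B.
By the same steps for B: q_B = 31.875 − 0.5q_A.
Solving the two reaction functions simultaneously: (1 − (−0.5)(−0.5))q_A = 33.375 − 0.5·31.875, so 0.75q_A = 17.4375 and q_A = 23.25.
Then q_B = 31.875 − 0.5·23.25 = 20.25.
Price P = 328 − 4·43.5 = 154.
A's profit: (154 − 61)·23.25 = 2162.25.

2162.25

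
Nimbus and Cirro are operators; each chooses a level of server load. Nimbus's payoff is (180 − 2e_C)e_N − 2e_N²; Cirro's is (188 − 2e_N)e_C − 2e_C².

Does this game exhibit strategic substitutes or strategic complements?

strategic substitutes

Expanding Nimbus's payoff: 180e_N − 2e_Ce_N − 2e_N².
∂π/∂e_N = 180 − 2e_C − 4e_N = 0, so e_N = 45 − 0.5e_C.
The best-response slope de_N/de_C = −0.5 < 0: the reaction function is downward-sloping, so the choices are strategic substitutes.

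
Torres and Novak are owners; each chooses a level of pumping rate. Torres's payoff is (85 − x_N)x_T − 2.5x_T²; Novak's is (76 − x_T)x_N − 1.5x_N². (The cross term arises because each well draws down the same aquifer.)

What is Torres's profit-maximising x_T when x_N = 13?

14.4

Expanding Torres's payoff: 85x_T − x_Nx_T − 2.5x_T².
∂π/∂x_T = 85 − x_N − 5x_T = 0, so x_T = 17 − 0.2x_N.
At x_N = 13: x_T = 17 − 0.2·13 = 14.4.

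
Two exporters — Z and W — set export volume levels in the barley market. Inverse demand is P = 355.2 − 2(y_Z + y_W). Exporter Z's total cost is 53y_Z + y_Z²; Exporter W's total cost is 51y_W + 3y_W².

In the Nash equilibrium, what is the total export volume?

Exporter Z's profit: π = y_Z(355.2 − 2(y_Z + y_W)) − 53y_Z − y_Z².
∂π/∂y_Z = 302.2 − 6y_Z − 2y_W = 0, so y_Z = 1511/30 − (1/3)y_W.
For W: ∂π/∂y_W = 304.2 − 10y_W − 2y_Z = 0 ⇒ y_W = 30.42 − 0.2y_Z.
Solving the two reaction functions simultaneously: (1 − (−1/3)(−0.2))y_Z = 1511/30 − (1/3)·30.42, so (14/15)y_Z = 3017/75 and y_Z = 43.1.
Then y_W = 30.42 − 0.2·43.1 = 21.8.
Total export volume: 43.1 + 21.8 = 64.9.

64.9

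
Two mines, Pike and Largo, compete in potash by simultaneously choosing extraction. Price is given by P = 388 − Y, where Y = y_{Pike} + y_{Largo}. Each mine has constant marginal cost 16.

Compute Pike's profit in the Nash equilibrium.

15376

Mine Pike's profit: π = y_{Pike}(388 − (y_{Pike} + y_{Largo})) − 16y_{Pike}.
∂π/∂y_{Pike} = 372 − 2y_{Pike} − y_{Largo} = 0, so y_{Pike} = 186 − 0.5y_{Largo}.
By symmetry y_{Largo} = y_{Pike}; substituting into the reaction function, 1.5y_{Pike} = 186 and y_{Pike} = 124.
Price P = 388 − 248 = 140.
Pike's profit: (140 − 16)·124 = 15376.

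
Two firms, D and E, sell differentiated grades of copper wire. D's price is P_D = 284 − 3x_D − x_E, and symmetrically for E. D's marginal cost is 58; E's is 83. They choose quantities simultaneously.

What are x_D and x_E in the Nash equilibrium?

33, 28

Firm D's profit: π = x_D(284 − 3x_D − x_E) − 58x_D.
∂π/∂x_D = 226 − 6x_D − x_E = 0 ⇒ x_D = 113/3 − (1/6)x_E.
Similarly x_E = 33.5 − (1/6)x_D.
Solving the two reaction functions simultaneously: (1 − (−1/6)(−1/6))x_D = 113/3 − (1/6)·33.5, so (35/36)x_D = 385/12 and x_D = 33.
Then x_E = 33.5 − (1/6)·33 = 28.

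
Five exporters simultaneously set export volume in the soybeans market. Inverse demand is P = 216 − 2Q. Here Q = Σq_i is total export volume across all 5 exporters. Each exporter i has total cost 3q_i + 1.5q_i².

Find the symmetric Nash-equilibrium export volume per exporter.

A representative exporter's profit is π_i = q_i(216 − 2Q) − 3q_i − 1.5q_i², with Q = q_i + Σ_{j≠i} q_j.
First-order condition: 213 − 7q_i − 2Σ_{j≠i} q_j = 0.
With identical exporters, set every q_j = q: then 213 − 7q − 8q = 0, i.e. q = 213/15 = 14.2.

14.2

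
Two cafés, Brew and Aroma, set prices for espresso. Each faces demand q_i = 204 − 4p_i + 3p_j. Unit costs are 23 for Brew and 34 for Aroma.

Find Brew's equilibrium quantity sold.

154.4

Brew's profit: π = (p_{Brew} − 23)(204 − 4p_{Brew} + 3p_{Aroma}).
∂π/∂p_{Brew} = 296 − 8p_{Brew} + 3p_{Aroma} = 0 ⇒ p_{Brew} = 37 + 0.375p_{Aroma}.
Similarly p_{Aroma} = 42.5 + 0.375p_{Brew}.
Substituting the second reaction function into the first: p_{Brew} = 37 + 0.375(42.5 + 0.375p_{Brew}), which gives (55/64)p_{Brew} = 52.9375 ⇒ p_{Brew} = 61.6.
Then p_{Aroma} = 42.5 + 0.375·61.6 = 65.6.
q_{Brew} = 204 − 4·61.6 + 3·65.6 = 154.4.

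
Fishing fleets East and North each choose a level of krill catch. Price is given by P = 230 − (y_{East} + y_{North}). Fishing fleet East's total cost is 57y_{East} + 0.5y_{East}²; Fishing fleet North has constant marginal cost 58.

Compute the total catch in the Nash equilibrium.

103.4

Fishing fleet East's profit: π = y_{East}(230 − (y_{East} + y_{North})) − 57y_{East} − 0.5y_{East}².
∂π/∂y_{East} = 173 − 3y_{East} − y_{North} = 0, so y_{East} = 173/3 − (1/3)y_{North}.
For North: ∂π/∂y_{North} = 172 − 2y_{North} − y_{East} = 0 ⇒ y_{North} = 86 − 0.5y_{East}.
Plugging y_{North} into East's best response: y_{East} = 173/3 − (1/3)(86 − 0.5y_{East}) ⇒ (5/6)y_{East} = 29, so y_{East} = 34.8.
Then y_{North} = 86 − 0.5·34.8 = 68.6.
Total catch: 34.8 + 68.6 = 103.4.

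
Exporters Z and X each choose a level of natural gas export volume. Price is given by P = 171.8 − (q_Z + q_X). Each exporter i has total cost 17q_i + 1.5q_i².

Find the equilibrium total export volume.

Exporter Z's profit: π = q_Z(171.8 − (q_Z + q_X)) − 17q_Z − 1.5q_Z².
∂π/∂q_Z = 154.8 − 5q_Z − q_X = 0, so q_Z = 30.96 − 0.2q_X.
By symmetry q_X = q_Z; substituting into the reaction function, 1.2q_Z = 30.96 and q_Z = 25.8.
Total export volume: 25.8 + 25.8 = 51.6.

51.6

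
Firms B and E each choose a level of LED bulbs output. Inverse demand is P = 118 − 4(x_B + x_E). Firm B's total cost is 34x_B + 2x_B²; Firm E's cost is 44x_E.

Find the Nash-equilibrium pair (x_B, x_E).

Firm B's profit: π = x_B(118 − 4(x_B + x_E)) − 34x_B − 2x_B².
∂π/∂x_B = 84 − 12x_B − 4x_E = 0, so x_B = 7 − (1/3)x_E.
For E: ∂π/∂x_E = 74 − 8x_E − 4x_B = 0 ⇒ x_E = 9.25 − 0.5x_B.
Plugging x_E into B's best response: x_B = 7 − (1/3)(9.25 − 0.5x_B) ⇒ (5/6)x_B = 47/12, so x_B = 4.7.
Then x_E = 9.25 − 0.5·4.7 = 6.9.

4.7, 6.9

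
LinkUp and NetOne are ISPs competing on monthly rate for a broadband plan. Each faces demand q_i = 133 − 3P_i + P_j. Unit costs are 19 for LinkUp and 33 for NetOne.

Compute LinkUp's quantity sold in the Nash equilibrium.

LinkUp's profit: π = (P_{LinkUp} − 19)(133 − 3P_{LinkUp} + P_{NetOne}).
∂π/∂P_{LinkUp} = 190 − 6P_{LinkUp} + P_{NetOne} = 0 ⇒ P_{LinkUp} = 95/3 + (1/6)P_{NetOne}.
Similarly P_{NetOne} = 116/3 + (1/6)P_{LinkUp}.
Plugging P_{NetOne} into LinkUp's best response: P_{LinkUp} = 95/3 + (1/6)(116/3 + (1/6)P_{LinkUp}) ⇒ (35/36)P_{LinkUp} = 343/9, so P_{LinkUp} = 39.2.
Then P_{NetOne} = 116/3 + (1/6)·39.2 = 45.2.
q_{LinkUp} = 133 − 3·39.2 + 45.2 = 60.6.

60.6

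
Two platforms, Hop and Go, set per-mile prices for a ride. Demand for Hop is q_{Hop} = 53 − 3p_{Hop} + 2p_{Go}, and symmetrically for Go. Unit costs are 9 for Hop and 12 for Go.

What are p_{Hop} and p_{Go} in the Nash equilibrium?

20.5625, 21.6875

Hop's profit: π = (p_{Hop} − 9)(53 − 3p_{Hop} + 2p_{Go}).
∂π/∂p_{Hop} = 80 − 6p_{Hop} + 2p_{Go} = 0 ⇒ p_{Hop} = 40/3 + (1/3)p_{Go}.
Similarly p_{Go} = 89/6 + (1/3)p_{Hop}.
Substituting the second reaction function into the first: p_{Hop} = 40/3 + (1/3)(89/6 + (1/3)p_{Hop}), which gives (8/9)p_{Hop} = 329/18 ⇒ p_{Hop} = 20.5625.
Then p_{Go} = 89/6 + (1/3)·20.5625 = 21.6875.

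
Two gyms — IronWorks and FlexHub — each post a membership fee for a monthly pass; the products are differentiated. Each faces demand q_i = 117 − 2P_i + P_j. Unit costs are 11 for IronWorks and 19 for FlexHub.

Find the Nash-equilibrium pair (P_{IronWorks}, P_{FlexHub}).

IronWorks's profit: π = (P_{IronWorks} − 11)(117 − 2P_{IronWorks} + P_{FlexHub}).
∂π/∂P_{IronWorks} = 139 − 4P_{IronWorks} + P_{FlexHub} = 0 ⇒ P_{IronWorks} = 34.75 + 0.25P_{FlexHub}.
Similarly P_{FlexHub} = 38.75 + 0.25P_{IronWorks}.
Plugging P_{FlexHub} into IronWorks's best response: P_{IronWorks} = 34.75 + 0.25(38.75 + 0.25P_{IronWorks}) ⇒ 0.9375P_{IronWorks} = 44.4375, so P_{IronWorks} = 47.4.
Then P_{FlexHub} = 38.75 + 0.25·47.4 = 50.6.

47.4, 50.6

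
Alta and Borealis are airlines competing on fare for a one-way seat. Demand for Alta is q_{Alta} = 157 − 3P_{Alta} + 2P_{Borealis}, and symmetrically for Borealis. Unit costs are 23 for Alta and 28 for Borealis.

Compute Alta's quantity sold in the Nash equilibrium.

103.3125

Alta's profit: π = (P_{Alta} − 23)(157 − 3P_{Alta} + 2P_{Borealis}).
∂π/∂P_{Alta} = 226 − 6P_{Alta} + 2P_{Borealis} = 0 ⇒ P_{Alta} = 113/3 + (1/3)P_{Borealis}.
Similarly P_{Borealis} = 241/6 + (1/3)P_{Alta}.
Substituting the second reaction function into the first: P_{Alta} = 113/3 + (1/3)(241/6 + (1/3)P_{Alta}), which gives (8/9)P_{Alta} = 919/18 ⇒ P_{Alta} = 57.4375.
Then P_{Borealis} = 241/6 + (1/3)·57.4375 = 59.3125.
q_{Alta} = 157 − 3·57.4375 + 2·59.3125 = 103.3125.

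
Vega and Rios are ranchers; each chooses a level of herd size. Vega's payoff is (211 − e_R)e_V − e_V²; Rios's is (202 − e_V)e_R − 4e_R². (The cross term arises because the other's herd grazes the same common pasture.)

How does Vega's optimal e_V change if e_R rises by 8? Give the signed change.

Expanding Vega's payoff: 211e_V − e_Re_V − e_V².
∂π/∂e_V = 211 − e_R − 2e_V = 0, so e_V = 105.5 − 0.5e_R.
The reaction-function slope is −0.5, so an 8-unit rise in e_R moves e_V by −0.5 × 8 = −4. Vega's best response falls — the actions are strategic substitutes.

-4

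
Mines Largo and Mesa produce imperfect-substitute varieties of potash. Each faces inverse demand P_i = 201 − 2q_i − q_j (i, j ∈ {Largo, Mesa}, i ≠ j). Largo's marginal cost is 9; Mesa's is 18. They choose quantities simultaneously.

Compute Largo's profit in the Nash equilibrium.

3042

Mine Largo's profit: π = q_{Largo}(201 − 2q_{Largo} − q_{Mesa}) − 9q_{Largo}.
∂π/∂q_{Largo} = 192 − 4q_{Largo} − q_{Mesa} = 0 ⇒ q_{Largo} = 48 − 0.25q_{Mesa}.
Similarly q_{Mesa} = 45.75 − 0.25q_{Largo}.
Solving the two reaction functions simultaneously: (1 − (−0.25)(−0.25))q_{Largo} = 48 − 0.25·45.75, so 0.9375q_{Largo} = 36.5625 and q_{Largo} = 39.
Then q_{Mesa} = 45.75 − 0.25·39 = 36.
P_{Largo} = 201 − 2·39 − 36 = 87.
Profit = (87 − 9)·39 = 3042.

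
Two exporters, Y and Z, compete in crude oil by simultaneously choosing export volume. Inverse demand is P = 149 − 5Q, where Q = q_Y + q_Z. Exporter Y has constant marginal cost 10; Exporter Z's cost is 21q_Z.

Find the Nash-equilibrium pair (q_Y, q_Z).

10, 7.8

Exporter Y's profit: π = q_Y(149 − 5(q_Y + q_Z)) − 10q_Y.
∂π/∂q_Y = 139 − 10q_Y − 5q_Z = 0, so q_Y = 13.9 − 0.5q_Z.
By the same steps for Z: q_Z = 12.8 − 0.5q_Y.
Solving the two reaction functions simultaneously: (1 − (−0.5)(−0.5))q_Y = 13.9 − 0.5·12.8, so 0.75q_Y = 7.5 and q_Y = 10.
Then q_Z = 12.8 − 0.5·10 = 7.8.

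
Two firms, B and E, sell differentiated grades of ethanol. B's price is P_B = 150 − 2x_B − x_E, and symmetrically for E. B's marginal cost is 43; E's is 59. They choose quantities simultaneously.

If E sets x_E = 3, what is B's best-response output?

26

Firm B's profit: π = x_B(150 − 2x_B − x_E) − 43x_B.
∂π/∂x_B = 107 − 4x_B − x_E = 0 ⇒ x_B = 26.75 − 0.25x_E.
At x_E = 3: x_B = 26.75 − 0.25·3 = 26.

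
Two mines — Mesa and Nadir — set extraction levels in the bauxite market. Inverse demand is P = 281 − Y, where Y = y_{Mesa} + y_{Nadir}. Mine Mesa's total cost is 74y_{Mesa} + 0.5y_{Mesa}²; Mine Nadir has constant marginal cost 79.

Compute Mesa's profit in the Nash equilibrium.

Mine Mesa's profit: π = y_{Mesa}(281 − (y_{Mesa} + y_{Nadir})) − 74y_{Mesa} − 0.5y_{Mesa}².
∂π/∂y_{Mesa} = 207 − 3y_{Mesa} − y_{Nadir} = 0, so y_{Mesa} = 69 − (1/3)y_{Nadir}.
For Nadir: ∂π/∂y_{Nadir} = 202 − 2y_{Nadir} − y_{Mesa} = 0 ⇒ y_{Nadir} = 101 − 0.5y_{Mesa}.
Plugging y_{Nadir} into Mesa's best response: y_{Mesa} = 69 − (1/3)(101 − 0.5y_{Mesa}) ⇒ (5/6)y_{Mesa} = 106/3, so y_{Mesa} = 42.4.
Then y_{Nadir} = 101 − 0.5·42.4 = 79.8.
Price P = 281 − 122.2 = 158.8.
Mesa's profit: (158.8 − 74)·42.4 − 0.5(42.4)² = 2696.64.

2696.64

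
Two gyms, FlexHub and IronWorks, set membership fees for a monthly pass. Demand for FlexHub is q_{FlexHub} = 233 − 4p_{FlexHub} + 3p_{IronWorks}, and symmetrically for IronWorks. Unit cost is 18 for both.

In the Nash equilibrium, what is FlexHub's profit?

FlexHub's profit: π = (p_{FlexHub} − 18)(233 − 4p_{FlexHub} + 3p_{IronWorks}).
∂π/∂p_{FlexHub} = 305 − 8p_{FlexHub} + 3p_{IronWorks} = 0 ⇒ p_{FlexHub} = 38.125 + 0.375p_{IronWorks}.
By symmetry p_{IronWorks} = p_{FlexHub}; substituting into the reaction function, 0.625p_{FlexHub} = 38.125 and p_{FlexHub} = 61.
q_{FlexHub} = 233 − 4·61 + 3·61 = 172.
Profit = (61 − 18)·172 = 7396.

7396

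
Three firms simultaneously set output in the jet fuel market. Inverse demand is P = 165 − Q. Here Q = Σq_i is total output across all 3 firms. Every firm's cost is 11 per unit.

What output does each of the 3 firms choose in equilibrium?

38.5

A representative firm's profit is π_i = q_i(165 − Q) − 11q_i, with Q = q_i + Σ_{j≠i} q_j.
First-order condition: 154 − 2q_i − Σ_{j≠i} q_j = 0.
In a symmetric equilibrium every firm chooses the same q, so Σ_{j≠i} q_j = 2q. The condition becomes 154 − 4q = 0, giving q = 154/4 = 38.5.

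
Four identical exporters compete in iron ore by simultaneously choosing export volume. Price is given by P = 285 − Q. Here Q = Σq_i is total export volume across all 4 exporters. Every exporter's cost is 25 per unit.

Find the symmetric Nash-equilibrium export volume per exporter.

52

A representative exporter's profit is π_i = q_i(285 − Q) − 25q_i, with Q = q_i + Σ_{j≠i} q_j.
First-order condition: 260 − 2q_i − Σ_{j≠i} q_j = 0.
Imposing symmetry (q_j = q for all j) turns Σ_{j≠i} q_j into 3q, so 260 = 5q and q = 52.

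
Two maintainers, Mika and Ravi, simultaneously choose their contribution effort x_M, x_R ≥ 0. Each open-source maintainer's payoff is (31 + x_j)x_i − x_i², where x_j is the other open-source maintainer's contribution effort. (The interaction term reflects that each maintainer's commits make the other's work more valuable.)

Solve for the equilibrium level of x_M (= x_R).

Mika's payoff is (31 + x_R)x_M − x_M².
∂π/∂x_M = 31 + x_R − 2x_M = 0, so x_M = 15.5 + 0.5x_R.
By symmetry x_R = x_M; substituting into the reaction function, 0.5x_M = 15.5 and x_M = 31.

31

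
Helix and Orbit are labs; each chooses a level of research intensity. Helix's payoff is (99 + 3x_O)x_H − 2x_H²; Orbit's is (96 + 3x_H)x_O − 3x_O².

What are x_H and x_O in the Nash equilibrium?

Expanding Helix's payoff: 99x_H + 3x_Ox_H − 2x_H².
∂π/∂x_H = 99 + 3x_O − 4x_H = 0, so x_H = 24.75 + 0.75x_O.
Likewise for Orbit: x_O = 16 + 0.5x_H.
Solving the two reaction functions simultaneously: (1 − (0.75)(0.5))x_H = 24.75 + 0.75·16, so 0.625x_H = 36.75 and x_H = 58.8.
Then x_O = 16 + 0.5·58.8 = 45.4.

58.8, 45.4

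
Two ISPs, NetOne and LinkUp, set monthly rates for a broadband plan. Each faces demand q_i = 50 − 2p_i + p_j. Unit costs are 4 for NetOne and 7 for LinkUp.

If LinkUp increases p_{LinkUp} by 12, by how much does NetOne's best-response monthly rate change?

NetOne's profit: π = (p_{NetOne} − 4)(50 − 2p_{NetOne} + p_{LinkUp}).
∂π/∂p_{NetOne} = 58 − 4p_{NetOne} + p_{LinkUp} = 0 ⇒ p_{NetOne} = 14.5 + 0.25p_{LinkUp}.
The reaction-function slope is 0.25, so a 12-unit rise in p_{LinkUp} moves p_{NetOne} by 0.25 × 12 = 3. NetOne's best response rises — the actions are strategic complements.

3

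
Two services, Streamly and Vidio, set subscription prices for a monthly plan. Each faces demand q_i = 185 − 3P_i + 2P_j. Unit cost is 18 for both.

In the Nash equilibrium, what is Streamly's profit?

Streamly's profit: π = (P_{Streamly} − 18)(185 − 3P_{Streamly} + 2P_{Vidio}).
∂π/∂P_{Streamly} = 239 − 6P_{Streamly} + 2P_{Vidio} = 0 ⇒ P_{Streamly} = 239/6 + (1/3)P_{Vidio}.
Setting P_{Streamly} = P_{Vidio} in the reaction function: P_{Streamly} = 239/6 + (1/3)P_{Streamly}, so P_{Streamly} = (239/6) / (2/3) = 59.75.
q_{Streamly} = 185 − 3·59.75 + 2·59.75 = 125.25.
Profit = (59.75 − 18)·125.25 = 5229.1875.

5229.1875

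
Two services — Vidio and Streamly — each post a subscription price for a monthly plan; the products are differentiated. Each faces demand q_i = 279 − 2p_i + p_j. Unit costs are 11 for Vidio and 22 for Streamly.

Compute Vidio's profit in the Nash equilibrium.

16489.28

Vidio's profit: π = (p_{Vidio} − 11)(279 − 2p_{Vidio} + p_{Streamly}).
∂π/∂p_{Vidio} = 301 − 4p_{Vidio} + p_{Streamly} = 0 ⇒ p_{Vidio} = 75.25 + 0.25p_{Streamly}.
Similarly p_{Streamly} = 80.75 + 0.25p_{Vidio}.
Substituting the second reaction function into the first: p_{Vidio} = 75.25 + 0.25(80.75 + 0.25p_{Vidio}), which gives 0.9375p_{Vidio} = 95.4375 ⇒ p_{Vidio} = 101.8.
Then p_{Streamly} = 80.75 + 0.25·101.8 = 106.2.
q_{Vidio} = 279 − 2·101.8 + 106.2 = 181.6.
Profit = (101.8 − 11)·181.6 = 16489.28.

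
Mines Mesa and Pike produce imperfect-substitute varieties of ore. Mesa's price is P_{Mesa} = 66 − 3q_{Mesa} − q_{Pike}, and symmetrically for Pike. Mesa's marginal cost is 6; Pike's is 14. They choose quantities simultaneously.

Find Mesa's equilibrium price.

32.4

Mine Mesa's profit: π = q_{Mesa}(66 − 3q_{Mesa} − q_{Pike}) − 6q_{Mesa}.
∂π/∂q_{Mesa} = 60 − 6q_{Mesa} − q_{Pike} = 0 ⇒ q_{Mesa} = 10 − (1/6)q_{Pike}.
Similarly q_{Pike} = 26/3 − (1/6)q_{Mesa}.
Substituting the second reaction function into the first: q_{Mesa} = 10 − (1/6)(26/3 − (1/6)q_{Mesa}), which gives (35/36)q_{Mesa} = 77/9 ⇒ q_{Mesa} = 8.8.
Then q_{Pike} = 26/3 − (1/6)·8.8 = 7.2.
P_{Mesa} = 66 − 3·8.8 − 7.2 = 32.4.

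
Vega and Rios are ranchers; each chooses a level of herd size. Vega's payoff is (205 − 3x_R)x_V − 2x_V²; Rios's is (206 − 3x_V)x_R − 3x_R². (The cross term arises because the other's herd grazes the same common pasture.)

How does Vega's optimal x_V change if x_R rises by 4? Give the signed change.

-3

Expanding Vega's payoff: 205x_V − 3x_Rx_V − 2x_V².
∂π/∂x_V = 205 − 3x_R − 4x_V = 0, so x_V = 51.25 − 0.75x_R.
The reaction-function slope is −0.75, so a 4-unit rise in x_R moves x_V by −0.75 × 4 = −3. Vega's best response falls — the actions are strategic substitutes.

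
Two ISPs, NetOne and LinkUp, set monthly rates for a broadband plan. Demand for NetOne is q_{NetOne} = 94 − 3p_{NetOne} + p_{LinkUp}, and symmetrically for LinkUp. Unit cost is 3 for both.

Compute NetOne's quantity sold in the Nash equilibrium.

NetOne's profit: π = (p_{NetOne} − 3)(94 − 3p_{NetOne} + p_{LinkUp}).
∂π/∂p_{NetOne} = 103 − 6p_{NetOne} + p_{LinkUp} = 0 ⇒ p_{NetOne} = 103/6 + (1/6)p_{LinkUp}.
Setting p_{NetOne} = p_{LinkUp} in the reaction function: p_{NetOne} = 103/6 + (1/6)p_{NetOne}, so p_{NetOne} = (103/6) / (5/6) = 20.6.
q_{NetOne} = 94 − 3·20.6 + 20.6 = 52.8.

52.8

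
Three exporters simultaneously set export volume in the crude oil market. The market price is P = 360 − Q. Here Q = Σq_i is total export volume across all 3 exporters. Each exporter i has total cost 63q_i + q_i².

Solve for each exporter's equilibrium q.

A representative exporter's profit is π_i = q_i(360 − Q) − 63q_i − q_i², with Q = q_i + Σ_{j≠i} q_j.
First-order condition: 297 − 4q_i − Σ_{j≠i} q_j = 0.
In a symmetric equilibrium every exporter chooses the same q, so Σ_{j≠i} q_j = 2q. The condition becomes 297 − 6q = 0, giving q = 297/6 = 49.5.

49.5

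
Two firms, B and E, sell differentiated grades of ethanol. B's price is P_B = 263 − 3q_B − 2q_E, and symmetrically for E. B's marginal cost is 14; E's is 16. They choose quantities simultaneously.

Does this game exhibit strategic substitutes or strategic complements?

Firm B's profit: π = q_B(263 − 3q_B − 2q_E) − 14q_B.
∂π/∂q_B = 249 − 6q_B − 2q_E = 0 ⇒ q_B = 41.5 − (1/3)q_E.
The best-response slope dq_B/dq_E = −1/3 < 0: the reaction function is downward-sloping, so the choices are strategic substitutes.

strategic substitutes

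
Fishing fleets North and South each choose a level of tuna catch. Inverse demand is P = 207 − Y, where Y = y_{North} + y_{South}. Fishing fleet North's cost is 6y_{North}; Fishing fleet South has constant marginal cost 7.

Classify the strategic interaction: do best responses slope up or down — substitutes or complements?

strategic substitutes

Fishing fleet North's profit: π = y_{North}(207 − (y_{North} + y_{South})) − 6y_{North}.
∂π/∂y_{North} = 201 − 2y_{North} − y_{South} = 0, so y_{North} = 100.5 − 0.5y_{South}.
The best-response slope dy_{North}/dy_{South} = −0.5 < 0: the reaction function is downward-sloping, so the choices are strategic substitutes.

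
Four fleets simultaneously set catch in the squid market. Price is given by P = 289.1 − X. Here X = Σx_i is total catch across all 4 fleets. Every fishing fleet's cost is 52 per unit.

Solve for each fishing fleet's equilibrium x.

47.42

A representative fishing fleet's profit is π_i = x_i(289.1 − X) − 52x_i, with X = x_i + Σ_{j≠i} x_j.
First-order condition: 237.1 − 2x_i − Σ_{j≠i} x_j = 0.
Imposing symmetry (x_j = x for all j) turns Σ_{j≠i} x_j into 3x, so 237.1 = 5x and x = 47.42.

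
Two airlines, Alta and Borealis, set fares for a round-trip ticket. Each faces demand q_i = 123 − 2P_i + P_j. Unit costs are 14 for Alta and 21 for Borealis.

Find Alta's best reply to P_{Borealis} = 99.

Alta's profit: π = (P_{Alta} − 14)(123 − 2P_{Alta} + P_{Borealis}).
∂π/∂P_{Alta} = 151 − 4P_{Alta} + P_{Borealis} = 0 ⇒ P_{Alta} = 37.75 + 0.25P_{Borealis}.
At P_{Borealis} = 99: P_{Alta} = 37.75 + 0.25·99 = 62.5.

62.5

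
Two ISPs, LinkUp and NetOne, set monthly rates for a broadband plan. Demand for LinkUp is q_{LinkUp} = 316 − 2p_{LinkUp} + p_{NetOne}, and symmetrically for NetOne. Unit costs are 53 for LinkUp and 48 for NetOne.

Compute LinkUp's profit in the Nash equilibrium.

15138

LinkUp's profit: π = (p_{LinkUp} − 53)(316 − 2p_{LinkUp} + p_{NetOne}).
∂π/∂p_{LinkUp} = 422 − 4p_{LinkUp} + p_{NetOne} = 0 ⇒ p_{LinkUp} = 105.5 + 0.25p_{NetOne}.
Similarly p_{NetOne} = 103 + 0.25p_{LinkUp}.
Substituting the second reaction function into the first: p_{LinkUp} = 105.5 + 0.25(103 + 0.25p_{LinkUp}), which gives 0.9375p_{LinkUp} = 131.25 ⇒ p_{LinkUp} = 140.
Then p_{NetOne} = 103 + 0.25·140 = 138.
q_{LinkUp} = 316 − 2·140 + 138 = 174.
Profit = (140 − 53)·174 = 15138.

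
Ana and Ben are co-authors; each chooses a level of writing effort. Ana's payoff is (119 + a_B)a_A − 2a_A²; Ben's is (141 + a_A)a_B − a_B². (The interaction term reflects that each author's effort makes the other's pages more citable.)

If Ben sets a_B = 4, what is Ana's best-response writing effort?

Expanding Ana's payoff: 119a_A + a_Ba_A − 2a_A².
∂π/∂a_A = 119 + a_B − 4a_A = 0, so a_A = 29.75 + 0.25a_B.
At a_B = 4: a_A = 29.75 + 0.25·4 = 30.75.

30.75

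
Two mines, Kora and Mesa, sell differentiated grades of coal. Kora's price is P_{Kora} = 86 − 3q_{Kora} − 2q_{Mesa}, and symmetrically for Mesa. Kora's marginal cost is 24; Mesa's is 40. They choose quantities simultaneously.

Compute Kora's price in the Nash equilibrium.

Mine Kora's profit: π = q_{Kora}(86 − 3q_{Kora} − 2q_{Mesa}) − 24q_{Kora}.
∂π/∂q_{Kora} = 62 − 6q_{Kora} − 2q_{Mesa} = 0 ⇒ q_{Kora} = 31/3 − (1/3)q_{Mesa}.
Similarly q_{Mesa} = 23/3 − (1/3)q_{Kora}.
Substituting the second reaction function into the first: q_{Kora} = 31/3 − (1/3)(23/3 − (1/3)q_{Kora}), which gives (8/9)q_{Kora} = 70/9 ⇒ q_{Kora} = 8.75.
Then q_{Mesa} = 23/3 − (1/3)·8.75 = 4.75.
P_{Kora} = 86 − 3·8.75 − 2·4.75 = 50.25.

50.25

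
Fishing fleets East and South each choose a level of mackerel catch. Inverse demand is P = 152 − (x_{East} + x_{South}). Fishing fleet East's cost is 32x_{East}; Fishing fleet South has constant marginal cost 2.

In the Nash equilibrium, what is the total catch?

90

Fishing fleet East's profit: π = x_{East}(152 − (x_{East} + x_{South})) − 32x_{East}.
∂π/∂x_{East} = 120 − 2x_{East} − x_{South} = 0, so x_{East} = 60 − 0.5x_{South}.
By the same steps for South: x_{South} = 75 − 0.5x_{East}.
Solving the two reaction functions simultaneously: (1 − (−0.5)(−0.5))x_{East} = 60 − 0.5·75, so 0.75x_{East} = 22.5 and x_{East} = 30.
Then x_{South} = 75 − 0.5·30 = 60.
Total catch: 30 + 60 = 90.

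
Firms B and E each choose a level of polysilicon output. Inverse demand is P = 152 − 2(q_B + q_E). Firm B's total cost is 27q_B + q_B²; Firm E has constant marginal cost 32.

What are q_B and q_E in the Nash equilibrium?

Firm B's profit: π = q_B(152 − 2(q_B + q_E)) − 27q_B − q_B².
∂π/∂q_B = 125 − 6q_B − 2q_E = 0, so q_B = 125/6 − (1/3)q_E.
For E: ∂π/∂q_E = 120 − 4q_E − 2q_B = 0 ⇒ q_E = 30 − 0.5q_B.
Substituting the second reaction function into the first: q_B = 125/6 − (1/3)(30 − 0.5q_B), which gives (5/6)q_B = 65/6 ⇒ q_B = 13.
Then q_E = 30 − 0.5·13 = 23.5.

13, 23.5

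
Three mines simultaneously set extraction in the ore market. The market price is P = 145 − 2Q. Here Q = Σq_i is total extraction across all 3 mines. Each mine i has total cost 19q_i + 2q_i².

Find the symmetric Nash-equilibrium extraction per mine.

A representative mine's profit is π_i = q_i(145 − 2Q) − 19q_i − 2q_i², with Q = q_i + Σ_{j≠i} q_j.
First-order condition: 126 − 8q_i − 2Σ_{j≠i} q_j = 0.
Imposing symmetry (q_j = q for all j) turns Σ_{j≠i} q_j into 2q, so 126 = 12q and q = 10.5.

10.5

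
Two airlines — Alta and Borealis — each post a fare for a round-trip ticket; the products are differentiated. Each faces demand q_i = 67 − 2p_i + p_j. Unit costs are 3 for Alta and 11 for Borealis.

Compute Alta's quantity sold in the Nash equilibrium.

Alta's profit: π = (p_{Alta} − 3)(67 − 2p_{Alta} + p_{Borealis}).
∂π/∂p_{Alta} = 73 − 4p_{Alta} + p_{Borealis} = 0 ⇒ p_{Alta} = 18.25 + 0.25p_{Borealis}.
Similarly p_{Borealis} = 22.25 + 0.25p_{Alta}.
Plugging p_{Borealis} into Alta's best response: p_{Alta} = 18.25 + 0.25(22.25 + 0.25p_{Alta}) ⇒ 0.9375p_{Alta} = 23.8125, so p_{Alta} = 25.4.
Then p_{Borealis} = 22.25 + 0.25·25.4 = 28.6.
q_{Alta} = 67 − 2·25.4 + 28.6 = 44.8.

44.8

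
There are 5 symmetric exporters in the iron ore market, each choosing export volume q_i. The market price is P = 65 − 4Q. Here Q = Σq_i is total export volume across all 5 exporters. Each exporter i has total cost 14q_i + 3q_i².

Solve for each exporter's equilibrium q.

A representative exporter's profit is π_i = q_i(65 − 4Q) − 14q_i − 3q_i², with Q = q_i + Σ_{j≠i} q_j.
First-order condition: 51 − 14q_i − 4Σ_{j≠i} q_j = 0.
In a symmetric equilibrium every exporter chooses the same q, so Σ_{j≠i} q_j = 4q. The condition becomes 51 − 30q = 0, giving q = 51/30 = 1.7.

1.7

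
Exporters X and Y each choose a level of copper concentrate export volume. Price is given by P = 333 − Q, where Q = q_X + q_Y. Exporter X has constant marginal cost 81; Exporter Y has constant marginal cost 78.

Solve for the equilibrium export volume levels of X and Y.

83, 86

Exporter X's profit: π = q_X(333 − (q_X + q_Y)) − 81q_X.
∂π/∂q_X = 252 − 2q_X − q_Y = 0, so q_X = 126 − 0.5q_Y.
By the same steps for Y: q_Y = 127.5 − 0.5q_X.
Plugging q_Y into X's best response: q_X = 126 − 0.5(127.5 − 0.5q_X) ⇒ 0.75q_X = 62.25, so q_X = 83.
Then q_Y = 127.5 − 0.5·83 = 86.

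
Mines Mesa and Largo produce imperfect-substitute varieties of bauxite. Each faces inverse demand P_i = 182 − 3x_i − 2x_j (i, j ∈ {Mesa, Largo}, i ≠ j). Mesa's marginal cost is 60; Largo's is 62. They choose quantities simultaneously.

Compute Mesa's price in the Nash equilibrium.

Mine Mesa's profit: π = x_{Mesa}(182 − 3x_{Mesa} − 2x_{Largo}) − 60x_{Mesa}.
∂π/∂x_{Mesa} = 122 − 6x_{Mesa} − 2x_{Largo} = 0 ⇒ x_{Mesa} = 61/3 − (1/3)x_{Largo}.
Similarly x_{Largo} = 20 − (1/3)x_{Mesa}.
Plugging x_{Largo} into Mesa's best response: x_{Mesa} = 61/3 − (1/3)(20 − (1/3)x_{Mesa}) ⇒ (8/9)x_{Mesa} = 41/3, so x_{Mesa} = 15.375.
Then x_{Largo} = 20 − (1/3)·15.375 = 14.875.
P_{Mesa} = 182 − 3·15.375 − 2·14.875 = 106.125.

106.125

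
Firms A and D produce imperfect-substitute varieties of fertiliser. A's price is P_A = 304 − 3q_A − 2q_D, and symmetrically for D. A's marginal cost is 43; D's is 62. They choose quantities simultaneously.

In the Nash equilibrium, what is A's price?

Firm A's profit: π = q_A(304 − 3q_A − 2q_D) − 43q_A.
∂π/∂q_A = 261 − 6q_A − 2q_D = 0 ⇒ q_A = 43.5 − (1/3)q_D.
Similarly q_D = 121/3 − (1/3)q_A.
Plugging q_D into A's best response: q_A = 43.5 − (1/3)(121/3 − (1/3)q_A) ⇒ (8/9)q_A = 541/18, so q_A = 33.8125.
Then q_D = 121/3 − (1/3)·33.8125 = 29.0625.
P_A = 304 − 3·33.8125 − 2·29.0625 = 144.4375.

144.4375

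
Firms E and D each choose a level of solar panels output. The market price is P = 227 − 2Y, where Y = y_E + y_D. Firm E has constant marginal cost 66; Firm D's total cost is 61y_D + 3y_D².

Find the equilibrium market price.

137

Firm E's profit: π = y_E(227 − 2(y_E + y_D)) − 66y_E.
∂π/∂y_E = 161 − 4y_E − 2y_D = 0, so y_E = 40.25 − 0.5y_D.
For D: ∂π/∂y_D = 166 − 10y_D − 2y_E = 0 ⇒ y_D = 16.6 − 0.2y_E.
Plugging y_D into E's best response: y_E = 40.25 − 0.5(16.6 − 0.2y_E) ⇒ 0.9y_E = 31.95, so y_E = 35.5.
Then y_D = 16.6 − 0.2·35.5 = 9.5.
Equilibrium price: P = 227 − 2·45 = 137.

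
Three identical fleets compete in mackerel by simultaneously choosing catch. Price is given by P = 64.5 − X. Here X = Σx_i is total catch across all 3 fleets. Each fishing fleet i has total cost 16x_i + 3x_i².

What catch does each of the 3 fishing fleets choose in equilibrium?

A representative fishing fleet's profit is π_i = x_i(64.5 − X) − 16x_i − 3x_i², with X = x_i + Σ_{j≠i} x_j.
First-order condition: 48.5 − 8x_i − Σ_{j≠i} x_j = 0.
In a symmetric equilibrium every fishing fleet chooses the same x, so Σ_{j≠i} x_j = 2x. The condition becomes 48.5 − 10x = 0, giving x = 48.5/10 = 4.85.

4.85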